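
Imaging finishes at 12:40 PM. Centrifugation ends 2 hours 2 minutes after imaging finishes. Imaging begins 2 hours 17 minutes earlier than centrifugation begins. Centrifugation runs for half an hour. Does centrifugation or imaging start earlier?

imaging

Centrifugation ends at 12:40 PM + 122 min = 2:42 PM.
Centrifugation starts at 2:42 PM − 30 min = 2:12 PM.
Imaging starts at 2:12 PM − 137 min = 11:55 AM.
Centrifugation starts at 2:12 PM and imaging starts at 11:55 AM, so imaging is first.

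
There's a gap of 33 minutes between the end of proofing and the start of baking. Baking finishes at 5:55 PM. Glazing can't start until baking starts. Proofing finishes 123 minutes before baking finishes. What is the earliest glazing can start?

Proofing ends at 5:55 PM − 123 min = 3:52 PM.
Baking starts at 3:52 PM + 33 min = 4:25 PM.
Glazing is bounded by baking, so the earliest it can start is 4:25 PM.

4:25 PM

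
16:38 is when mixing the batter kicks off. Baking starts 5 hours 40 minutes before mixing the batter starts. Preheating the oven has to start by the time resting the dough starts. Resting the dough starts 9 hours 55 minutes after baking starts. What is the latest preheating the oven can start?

Baking starts at 16:38 − 340 min = 10:58.
Resting the dough starts at 10:58 + 595 min = 20:53.
Preheating the oven is bounded by resting the dough, so the latest it can start is 20:53.

20:53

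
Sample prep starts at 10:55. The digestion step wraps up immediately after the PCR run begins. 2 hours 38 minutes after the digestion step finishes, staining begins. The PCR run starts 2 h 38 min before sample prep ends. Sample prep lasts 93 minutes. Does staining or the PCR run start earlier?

the PCR run

Sample prep ends at 10:55 + 93 min = 12:28.
The PCR run starts at 12:28 − 158 min = 09:50.
So the digestion step ends at 09:50.
Staining starts at 09:50 + 158 min = 12:28.
Staining starts at 12:28 and the PCR run starts at 09:50, so the PCR run is first.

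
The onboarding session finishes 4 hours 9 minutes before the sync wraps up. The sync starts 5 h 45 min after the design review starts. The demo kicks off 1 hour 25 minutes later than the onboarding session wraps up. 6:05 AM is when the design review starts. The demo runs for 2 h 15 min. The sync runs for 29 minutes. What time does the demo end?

The sync starts at 6:05 AM + 345 min = 11:50 AM.
The sync ends at 11:50 AM + 29 min = 12:19 PM.
The onboarding session ends at 12:19 PM − 249 min = 8:10 AM.
The demo starts at 8:10 AM + 85 min = 9:35 AM.
The demo ends at 9:35 AM + 135 min = 11:50 AM.

11:50 AM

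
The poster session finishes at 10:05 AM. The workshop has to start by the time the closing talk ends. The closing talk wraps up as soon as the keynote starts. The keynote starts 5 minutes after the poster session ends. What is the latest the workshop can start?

The keynote starts at 10:05 AM + 5 min = 10:10 AM.
So the closing talk ends at 10:10 AM.
The workshop is bounded by the closing talk, so the latest it can start is 10:10 AM.

10:10 AM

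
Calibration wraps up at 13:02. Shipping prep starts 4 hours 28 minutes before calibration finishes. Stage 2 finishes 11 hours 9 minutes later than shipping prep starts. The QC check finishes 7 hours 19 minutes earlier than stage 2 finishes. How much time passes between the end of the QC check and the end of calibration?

Shipping prep starts at 13:02 − 268 min = 08:34.
Stage 2 ends at 08:34 + 669 min = 19:43.
The QC check ends at 19:43 − 439 min = 12:24.
From 12:24 to 13:02 is 38 minutes.

38 minutes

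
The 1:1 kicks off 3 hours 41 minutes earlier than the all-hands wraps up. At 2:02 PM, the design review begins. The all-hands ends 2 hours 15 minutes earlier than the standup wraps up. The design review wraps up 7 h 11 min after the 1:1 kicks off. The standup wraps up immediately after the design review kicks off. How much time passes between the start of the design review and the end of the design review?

The standup ends at 2:02 PM.
The all-hands ends at 2:02 PM − 135 min = 11:47 AM.
The 1:1 starts at 11:47 AM − 221 min = 8:06 AM.
The design review ends at 8:06 AM + 431 min = 3:17 PM.
From 2:02 PM to 3:17 PM is 1 h 15 min.

1 h 15 min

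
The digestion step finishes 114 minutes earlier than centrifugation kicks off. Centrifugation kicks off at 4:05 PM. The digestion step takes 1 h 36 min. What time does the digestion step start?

The digestion step ends at 4:05 PM − 114 min = 2:11 PM.
The digestion step starts at 2:11 PM − 96 min = 12:35 PM.

12:35 PM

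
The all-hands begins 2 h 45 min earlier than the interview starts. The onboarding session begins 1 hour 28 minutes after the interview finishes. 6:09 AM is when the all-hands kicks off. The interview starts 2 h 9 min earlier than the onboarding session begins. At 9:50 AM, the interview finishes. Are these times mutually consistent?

No

The onboarding session starts at 9:50 AM + 88 min = 11:18 AM.
The interview starts at 11:18 AM − 129 min = 9:09 AM.
The all-hands starts at 9:09 AM − 165 min = 6:24 AM.
But the all-hands is also said to start at 6:09 AM — a 15-minute conflict.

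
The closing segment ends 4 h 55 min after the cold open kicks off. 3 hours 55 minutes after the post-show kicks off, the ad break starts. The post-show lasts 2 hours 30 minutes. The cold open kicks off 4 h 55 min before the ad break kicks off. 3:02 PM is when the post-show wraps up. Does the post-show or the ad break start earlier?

The post-show starts at 3:02 PM − 150 min = 12:32 PM.
The ad break starts at 12:32 PM + 235 min = 4:27 PM.
The post-show starts at 12:32 PM and the ad break starts at 4:27 PM, so the post-show is first.

the post-show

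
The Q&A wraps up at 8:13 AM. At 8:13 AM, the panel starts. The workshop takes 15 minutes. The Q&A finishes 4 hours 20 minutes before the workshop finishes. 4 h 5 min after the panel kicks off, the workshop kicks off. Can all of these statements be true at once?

The workshop starts at 8:13 AM + 245 min = 12:18 PM.
The workshop ends at 12:18 PM + 15 min = 12:33 PM.
The Q&A ends at 12:33 PM − 260 min = 8:13 AM.
That matches the stated 8:13 AM, so the schedule is consistent.

Yes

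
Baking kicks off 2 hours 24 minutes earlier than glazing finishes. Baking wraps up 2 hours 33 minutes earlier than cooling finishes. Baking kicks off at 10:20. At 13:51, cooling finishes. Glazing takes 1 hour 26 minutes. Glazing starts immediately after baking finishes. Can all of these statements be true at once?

Baking ends at 13:51 − 153 min = 11:18.
So glazing starts at 11:18.
Glazing ends at 11:18 + 86 min = 12:44.
Baking starts at 12:44 − 144 min = 10:20.
That matches the stated 10:20, so the schedule is consistent.

Yes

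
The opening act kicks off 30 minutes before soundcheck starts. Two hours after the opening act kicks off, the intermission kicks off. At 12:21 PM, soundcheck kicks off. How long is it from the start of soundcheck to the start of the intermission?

The opening act starts at 12:21 PM − 30 min = 11:51 AM.
The intermission starts at 11:51 AM + 120 min = 1:51 PM.
From 12:21 PM to 1:51 PM is 1 h 30 min.

1 h 30 min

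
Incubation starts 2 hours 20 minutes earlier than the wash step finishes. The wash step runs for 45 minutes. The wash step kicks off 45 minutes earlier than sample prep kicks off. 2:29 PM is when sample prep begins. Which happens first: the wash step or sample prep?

the wash step

The wash step starts at 2:29 PM − 45 min = 1:44 PM.
The wash step starts at 1:44 PM and sample prep starts at 2:29 PM, so the wash step is first.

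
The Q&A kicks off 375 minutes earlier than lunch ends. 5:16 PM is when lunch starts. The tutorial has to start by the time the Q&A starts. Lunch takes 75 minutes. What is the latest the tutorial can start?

Lunch ends at 5:16 PM + 75 min = 6:31 PM.
The Q&A starts at 6:31 PM − 375 min = 12:16 PM.
The tutorial is bounded by the Q&A, so the latest it can start is 12:16 PM.

12:16 PM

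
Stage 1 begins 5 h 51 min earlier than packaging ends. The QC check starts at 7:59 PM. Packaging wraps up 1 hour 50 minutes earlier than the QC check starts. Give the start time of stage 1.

12:18 PM

Packaging ends at 7:59 PM − 110 min = 6:09 PM.
Stage 1 starts at 6:09 PM − 351 min = 12:18 PM.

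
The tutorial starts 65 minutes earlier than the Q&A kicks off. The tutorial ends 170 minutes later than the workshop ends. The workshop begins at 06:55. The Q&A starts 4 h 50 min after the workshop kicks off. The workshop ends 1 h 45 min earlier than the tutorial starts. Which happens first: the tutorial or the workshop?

The Q&A starts at 06:55 + 290 min = 11:45.
The tutorial starts at 11:45 − 65 min = 10:40.
The tutorial starts at 10:40 and the workshop starts at 06:55, so the workshop is first.

the workshop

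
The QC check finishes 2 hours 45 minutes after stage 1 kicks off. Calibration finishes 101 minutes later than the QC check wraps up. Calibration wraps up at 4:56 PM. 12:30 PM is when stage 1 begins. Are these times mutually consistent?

Yes

The QC check ends at 12:30 PM + 165 min = 3:15 PM.
Calibration ends at 3:15 PM + 101 min = 4:56 PM.
That matches the stated 4:56 PM, so the schedule is consistent.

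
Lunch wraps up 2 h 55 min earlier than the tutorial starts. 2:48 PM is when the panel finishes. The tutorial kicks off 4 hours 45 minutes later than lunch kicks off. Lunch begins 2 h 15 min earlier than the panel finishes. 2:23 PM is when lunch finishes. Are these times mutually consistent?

Lunch starts at 2:48 PM − 135 min = 12:33 PM.
The tutorial starts at 12:33 PM + 285 min = 5:18 PM.
Lunch ends at 5:18 PM − 175 min = 2:23 PM.
That matches the stated 2:23 PM, so the schedule is consistent.

Yes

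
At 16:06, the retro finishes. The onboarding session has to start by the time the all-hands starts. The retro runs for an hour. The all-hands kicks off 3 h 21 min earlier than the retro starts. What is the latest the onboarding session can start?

11:45

The retro starts at 16:06 − 60 min = 15:06.
The all-hands starts at 15:06 − 201 min = 11:45.
The onboarding session is bounded by the all-hands, so the latest it can start is 11:45.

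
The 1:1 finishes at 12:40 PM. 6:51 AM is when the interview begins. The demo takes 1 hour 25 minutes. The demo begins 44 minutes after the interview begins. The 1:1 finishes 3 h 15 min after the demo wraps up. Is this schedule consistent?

No

The demo starts at 6:51 AM + 44 min = 7:35 AM.
The demo ends at 7:35 AM + 85 min = 9:00 AM.
The 1:1 ends at 9:00 AM + 195 min = 12:15 PM.
But the 1:1 is also said to end at 12:40 PM — a 25-minute conflict.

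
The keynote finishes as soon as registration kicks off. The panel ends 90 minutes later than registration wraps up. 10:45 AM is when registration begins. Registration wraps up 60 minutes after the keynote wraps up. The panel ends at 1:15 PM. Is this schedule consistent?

The keynote ends at 10:45 AM.
Registration ends at 10:45 AM + 60 min = 11:45 AM.
The panel ends at 11:45 AM + 90 min = 1:15 PM.
That matches the stated 1:15 PM, so the schedule is consistent.

Yes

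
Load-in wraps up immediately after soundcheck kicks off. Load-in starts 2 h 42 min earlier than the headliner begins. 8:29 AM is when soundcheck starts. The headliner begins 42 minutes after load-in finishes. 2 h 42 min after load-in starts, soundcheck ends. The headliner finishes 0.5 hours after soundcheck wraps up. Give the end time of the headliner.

9:41 AM

Load-in ends at 8:29 AM.
The headliner starts at 8:29 AM + 42 min = 9:11 AM.
Load-in starts at 9:11 AM − 162 min = 6:29 AM.
Soundcheck ends at 6:29 AM + 162 min = 9:11 AM.
The headliner ends at 9:11 AM + 30 min = 9:41 AM.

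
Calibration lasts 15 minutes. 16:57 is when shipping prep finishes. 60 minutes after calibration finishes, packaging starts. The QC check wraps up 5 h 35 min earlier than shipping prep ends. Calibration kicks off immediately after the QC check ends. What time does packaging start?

12:37

The QC check ends at 16:57 − 335 min = 11:22.
So calibration starts at 11:22.
Calibration ends at 11:22 + 15 min = 11:37.
Packaging starts at 11:37 + 60 min = 12:37.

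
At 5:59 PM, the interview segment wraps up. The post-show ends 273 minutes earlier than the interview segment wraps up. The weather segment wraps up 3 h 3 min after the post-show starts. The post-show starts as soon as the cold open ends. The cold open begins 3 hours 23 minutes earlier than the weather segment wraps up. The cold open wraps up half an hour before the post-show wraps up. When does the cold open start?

The post-show ends at 5:59 PM − 273 min = 1:26 PM.
The cold open ends at 1:26 PM − 30 min = 12:56 PM.
So the post-show starts at 12:56 PM.
The weather segment ends at 12:56 PM + 183 min = 3:59 PM.
The cold open starts at 3:59 PM − 203 min = 12:36 PM.

12:36 PM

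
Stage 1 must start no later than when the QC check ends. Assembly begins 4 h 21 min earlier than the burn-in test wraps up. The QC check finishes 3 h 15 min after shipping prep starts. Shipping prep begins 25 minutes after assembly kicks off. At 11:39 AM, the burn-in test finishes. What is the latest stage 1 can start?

Assembly starts at 11:39 AM − 261 min = 7:18 AM.
Shipping prep starts at 7:18 AM + 25 min = 7:43 AM.
The QC check ends at 7:43 AM + 195 min = 10:58 AM.
Stage 1 is bounded by the QC check, so the latest it can start is 10:58 AM.

10:58 AM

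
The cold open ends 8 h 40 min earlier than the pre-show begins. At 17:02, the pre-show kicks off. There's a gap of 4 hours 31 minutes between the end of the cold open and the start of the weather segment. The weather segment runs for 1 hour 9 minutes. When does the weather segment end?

The cold open ends at 17:02 − 520 min = 08:22.
The weather segment starts at 08:22 + 271 min = 12:53.
The weather segment ends at 12:53 + 69 min = 14:02.

14:02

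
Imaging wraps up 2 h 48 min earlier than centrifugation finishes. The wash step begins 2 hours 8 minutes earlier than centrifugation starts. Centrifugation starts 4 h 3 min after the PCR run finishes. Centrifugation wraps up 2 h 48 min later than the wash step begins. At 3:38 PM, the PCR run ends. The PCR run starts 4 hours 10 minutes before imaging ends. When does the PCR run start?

Centrifugation starts at 3:38 PM + 243 min = 7:41 PM.
The wash step starts at 7:41 PM − 128 min = 5:33 PM.
Centrifugation ends at 5:33 PM + 168 min = 8:21 PM.
Imaging ends at 8:21 PM − 168 min = 5:33 PM.
The PCR run starts at 5:33 PM − 250 min = 1:23 PM.

1:23 PM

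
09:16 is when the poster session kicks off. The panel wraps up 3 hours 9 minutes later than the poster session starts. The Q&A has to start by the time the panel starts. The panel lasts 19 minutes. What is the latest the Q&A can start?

12:06

The panel ends at 09:16 + 189 min = 12:25.
The panel starts at 12:25 − 19 min = 12:06.
The Q&A is bounded by the panel, so the latest it can start is 12:06.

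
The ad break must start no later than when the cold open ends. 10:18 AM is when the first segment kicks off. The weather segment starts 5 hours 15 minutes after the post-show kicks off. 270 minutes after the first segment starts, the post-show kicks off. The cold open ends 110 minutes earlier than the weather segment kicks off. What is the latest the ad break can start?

6:13 PM

The post-show starts at 10:18 AM + 270 min = 2:48 PM.
The weather segment starts at 2:48 PM + 315 min = 8:03 PM.
The cold open ends at 8:03 PM − 110 min = 6:13 PM.
The ad break is bounded by the cold open, so the latest it can start is 6:13 PM.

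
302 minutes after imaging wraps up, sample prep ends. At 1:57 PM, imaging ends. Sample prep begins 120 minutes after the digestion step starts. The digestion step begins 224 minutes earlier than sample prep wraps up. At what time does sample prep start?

5:15 PM

Sample prep ends at 1:57 PM + 302 min = 6:59 PM.
The digestion step starts at 6:59 PM − 224 min = 3:15 PM.
Sample prep starts at 3:15 PM + 120 min = 5:15 PM.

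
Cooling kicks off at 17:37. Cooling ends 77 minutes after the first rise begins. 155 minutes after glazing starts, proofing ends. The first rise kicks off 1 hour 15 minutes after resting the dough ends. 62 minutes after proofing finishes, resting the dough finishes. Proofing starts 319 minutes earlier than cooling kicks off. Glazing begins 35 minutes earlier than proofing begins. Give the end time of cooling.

17:52

Proofing starts at 17:37 − 319 min = 12:18.
Glazing starts at 12:18 − 35 min = 11:43.
Proofing ends at 11:43 + 155 min = 14:18.
Resting the dough ends at 14:18 + 62 min = 15:20.
The first rise starts at 15:20 + 75 min = 16:35.
Cooling ends at 16:35 + 77 min = 17:52.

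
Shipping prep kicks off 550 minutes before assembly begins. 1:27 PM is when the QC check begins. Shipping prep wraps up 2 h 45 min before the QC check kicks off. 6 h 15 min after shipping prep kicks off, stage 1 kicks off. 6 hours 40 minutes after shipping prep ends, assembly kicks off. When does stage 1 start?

Shipping prep ends at 1:27 PM − 165 min = 10:42 AM.
Assembly starts at 10:42 AM + 400 min = 5:22 PM.
Shipping prep starts at 5:22 PM − 550 min = 8:12 AM.
Stage 1 starts at 8:12 AM + 375 min = 2:27 PM.

2:27 PM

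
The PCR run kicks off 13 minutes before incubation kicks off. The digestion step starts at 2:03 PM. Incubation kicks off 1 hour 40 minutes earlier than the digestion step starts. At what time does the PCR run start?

Incubation starts at 2:03 PM − 100 min = 12:23 PM.
The PCR run starts at 12:23 PM − 13 min = 12:10 PM.

12:10 PM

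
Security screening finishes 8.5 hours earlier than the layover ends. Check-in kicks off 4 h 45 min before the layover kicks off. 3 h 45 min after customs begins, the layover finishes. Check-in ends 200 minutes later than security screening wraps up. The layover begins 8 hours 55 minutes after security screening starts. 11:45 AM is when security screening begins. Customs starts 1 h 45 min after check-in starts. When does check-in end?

4:15 PM

The layover starts at 11:45 AM + 535 min = 8:40 PM.
Check-in starts at 8:40 PM − 285 min = 3:55 PM.
Customs starts at 3:55 PM + 105 min = 5:40 PM.
The layover ends at 5:40 PM + 225 min = 9:25 PM.
Security screening ends at 9:25 PM − 510 min = 12:55 PM.
Check-in ends at 12:55 PM + 200 min = 4:15 PM.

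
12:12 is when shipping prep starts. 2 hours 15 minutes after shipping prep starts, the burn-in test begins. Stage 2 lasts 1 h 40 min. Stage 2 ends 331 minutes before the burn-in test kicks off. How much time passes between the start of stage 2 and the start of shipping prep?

The burn-in test starts at 12:12 + 135 min = 14:27.
Stage 2 ends at 14:27 − 331 min = 08:56.
Stage 2 starts at 08:56 − 100 min = 07:16.
From 07:16 to 12:12 is 4 hours 56 minutes.

4 hours 56 minutes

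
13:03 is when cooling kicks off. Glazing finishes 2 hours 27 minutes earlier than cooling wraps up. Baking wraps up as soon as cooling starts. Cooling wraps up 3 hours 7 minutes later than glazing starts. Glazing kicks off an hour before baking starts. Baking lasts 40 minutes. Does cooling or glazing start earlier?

glazing

Baking ends at 13:03.
Baking starts at 13:03 − 40 min = 12:23.
Glazing starts at 12:23 − 60 min = 11:23.
Cooling starts at 13:03 and glazing starts at 11:23, so glazing is first.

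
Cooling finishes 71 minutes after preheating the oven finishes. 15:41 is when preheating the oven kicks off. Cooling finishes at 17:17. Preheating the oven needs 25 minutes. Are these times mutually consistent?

Yes

Preheating the oven ends at 15:41 + 25 min = 16:06.
Cooling ends at 16:06 + 71 min = 17:17.
That matches the stated 17:17, so the schedule is consistent.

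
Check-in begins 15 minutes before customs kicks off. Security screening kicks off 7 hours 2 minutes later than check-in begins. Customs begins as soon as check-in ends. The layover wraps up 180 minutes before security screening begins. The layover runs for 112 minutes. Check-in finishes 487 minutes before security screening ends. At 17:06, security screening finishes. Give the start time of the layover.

Check-in ends at 17:06 − 487 min = 08:59.
So customs starts at 08:59.
Check-in starts at 08:59 − 15 min = 08:44.
Security screening starts at 08:44 + 422 min = 15:46.
The layover ends at 15:46 − 180 min = 12:46.
The layover starts at 12:46 − 112 min = 10:54.

10:54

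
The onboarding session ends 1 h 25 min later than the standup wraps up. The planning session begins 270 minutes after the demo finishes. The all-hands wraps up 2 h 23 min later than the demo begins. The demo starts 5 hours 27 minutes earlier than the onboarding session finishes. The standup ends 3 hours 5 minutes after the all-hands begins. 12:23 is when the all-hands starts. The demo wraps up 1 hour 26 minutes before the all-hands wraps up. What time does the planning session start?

The standup ends at 12:23 + 185 min = 15:28.
The onboarding session ends at 15:28 + 85 min = 16:53.
The demo starts at 16:53 − 327 min = 11:26.
The all-hands ends at 11:26 + 143 min = 13:49.
The demo ends at 13:49 − 86 min = 12:23.
The planning session starts at 12:23 + 270 min = 16:53.

16:53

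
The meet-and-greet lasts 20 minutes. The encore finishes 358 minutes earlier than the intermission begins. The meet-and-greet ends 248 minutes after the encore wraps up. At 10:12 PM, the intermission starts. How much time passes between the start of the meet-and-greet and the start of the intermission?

The encore ends at 10:12 PM − 358 min = 4:14 PM.
The meet-and-greet ends at 4:14 PM + 248 min = 8:22 PM.
The meet-and-greet starts at 8:22 PM − 20 min = 8:02 PM.
From 8:02 PM to 10:12 PM is 130 minutes.

130 minutes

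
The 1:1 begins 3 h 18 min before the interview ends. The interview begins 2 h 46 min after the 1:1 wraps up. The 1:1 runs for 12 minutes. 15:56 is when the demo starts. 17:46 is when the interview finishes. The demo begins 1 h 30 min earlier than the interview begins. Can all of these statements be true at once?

Yes

The 1:1 starts at 17:46 − 198 min = 14:28.
The 1:1 ends at 14:28 + 12 min = 14:40.
The interview starts at 14:40 + 166 min = 17:26.
The demo starts at 17:26 − 90 min = 15:56.
That matches the stated 15:56, so the schedule is consistent.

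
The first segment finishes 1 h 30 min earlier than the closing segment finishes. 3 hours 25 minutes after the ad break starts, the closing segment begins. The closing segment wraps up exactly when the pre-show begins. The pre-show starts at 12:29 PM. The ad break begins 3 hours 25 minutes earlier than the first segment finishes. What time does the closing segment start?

10:59 AM

The closing segment ends at 12:29 PM.
The first segment ends at 12:29 PM − 90 min = 10:59 AM.
The ad break starts at 10:59 AM − 205 min = 7:34 AM.
The closing segment starts at 7:34 AM + 205 min = 10:59 AM.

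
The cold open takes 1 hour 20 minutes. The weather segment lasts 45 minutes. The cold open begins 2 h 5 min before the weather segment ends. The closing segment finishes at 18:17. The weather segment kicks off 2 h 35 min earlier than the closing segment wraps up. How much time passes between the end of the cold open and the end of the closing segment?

155 minutes

The weather segment starts at 18:17 − 155 min = 15:42.
The weather segment ends at 15:42 + 45 min = 16:27.
The cold open starts at 16:27 − 125 min = 14:22.
The cold open ends at 14:22 + 80 min = 15:42.
From 15:42 to 18:17 is 155 minutes.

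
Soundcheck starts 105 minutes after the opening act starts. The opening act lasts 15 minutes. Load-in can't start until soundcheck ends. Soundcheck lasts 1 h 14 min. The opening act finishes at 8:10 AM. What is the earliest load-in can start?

The opening act starts at 8:10 AM − 15 min = 7:55 AM.
Soundcheck starts at 7:55 AM + 105 min = 9:40 AM.
Soundcheck ends at 9:40 AM + 74 min = 10:54 AM.
Load-in is bounded by soundcheck, so the earliest it can start is 10:54 AM.

10:54 AM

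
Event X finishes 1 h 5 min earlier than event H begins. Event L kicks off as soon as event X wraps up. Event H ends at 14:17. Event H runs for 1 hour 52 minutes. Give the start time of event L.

11:20

Event H starts at 14:17 − 112 min = 12:25.
Event X ends at 12:25 − 65 min = 11:20.
So event L starts at 11:20.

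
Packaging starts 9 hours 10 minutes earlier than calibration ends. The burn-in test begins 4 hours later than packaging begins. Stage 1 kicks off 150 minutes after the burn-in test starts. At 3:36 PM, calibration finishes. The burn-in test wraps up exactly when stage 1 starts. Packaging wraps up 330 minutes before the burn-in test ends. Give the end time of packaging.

Packaging starts at 3:36 PM − 550 min = 6:26 AM.
The burn-in test starts at 6:26 AM + 240 min = 10:26 AM.
Stage 1 starts at 10:26 AM + 150 min = 12:56 PM.
So the burn-in test ends at 12:56 PM.
Packaging ends at 12:56 PM − 330 min = 7:26 AM.

7:26 AM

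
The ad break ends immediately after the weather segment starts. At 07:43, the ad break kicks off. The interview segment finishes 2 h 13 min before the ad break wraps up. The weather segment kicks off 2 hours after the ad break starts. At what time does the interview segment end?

07:30

The weather segment starts at 07:43 + 120 min = 09:43.
So the ad break ends at 09:43.
The interview segment ends at 09:43 − 133 min = 07:30.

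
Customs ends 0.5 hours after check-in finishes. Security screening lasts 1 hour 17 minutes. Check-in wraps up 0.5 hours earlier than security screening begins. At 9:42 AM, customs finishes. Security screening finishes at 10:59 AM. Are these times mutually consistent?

Security screening starts at 10:59 AM − 77 min = 9:42 AM.
Check-in ends at 9:42 AM − 30 min = 9:12 AM.
Customs ends at 9:12 AM + 30 min = 9:42 AM.
That matches the stated 9:42 AM, so the schedule is consistent.

Yes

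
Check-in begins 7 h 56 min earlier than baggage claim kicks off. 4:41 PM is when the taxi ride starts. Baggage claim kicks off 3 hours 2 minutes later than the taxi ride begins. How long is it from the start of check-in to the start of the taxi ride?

4 hours 54 minutes

Baggage claim starts at 4:41 PM + 182 min = 7:43 PM.
Check-in starts at 7:43 PM − 476 min = 11:47 AM.
From 11:47 AM to 4:41 PM is 4 hours 54 minutes.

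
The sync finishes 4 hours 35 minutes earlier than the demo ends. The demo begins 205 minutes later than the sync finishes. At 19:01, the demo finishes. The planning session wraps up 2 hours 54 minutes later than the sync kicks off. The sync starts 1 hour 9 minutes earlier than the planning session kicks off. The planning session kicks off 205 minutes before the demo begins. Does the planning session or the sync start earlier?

the sync

The sync ends at 19:01 − 275 min = 14:26.
The demo starts at 14:26 + 205 min = 17:51.
The planning session starts at 17:51 − 205 min = 14:26.
The sync starts at 14:26 − 69 min = 13:17.
The planning session starts at 14:26 and the sync starts at 13:17, so the sync is first.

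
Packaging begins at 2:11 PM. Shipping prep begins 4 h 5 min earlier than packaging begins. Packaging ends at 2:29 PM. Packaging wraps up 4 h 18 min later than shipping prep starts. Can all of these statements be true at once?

Shipping prep starts at 2:11 PM − 245 min = 10:06 AM.
Packaging ends at 10:06 AM + 258 min = 2:24 PM.
But packaging is also said to end at 2:29 PM — a 5-minute conflict.

No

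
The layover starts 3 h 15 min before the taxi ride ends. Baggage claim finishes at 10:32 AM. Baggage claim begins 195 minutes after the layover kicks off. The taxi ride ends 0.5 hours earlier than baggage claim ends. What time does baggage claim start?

The taxi ride ends at 10:32 AM − 30 min = 10:02 AM.
The layover starts at 10:02 AM − 195 min = 6:47 AM.
Baggage claim starts at 6:47 AM + 195 min = 10:02 AM.

10:02 AM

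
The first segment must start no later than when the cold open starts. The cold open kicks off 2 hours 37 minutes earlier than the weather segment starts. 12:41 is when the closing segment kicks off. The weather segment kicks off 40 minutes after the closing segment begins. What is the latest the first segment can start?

10:44

The weather segment starts at 12:41 + 40 min = 13:21.
The cold open starts at 13:21 − 157 min = 10:44.
The first segment is bounded by the cold open, so the latest it can start is 10:44.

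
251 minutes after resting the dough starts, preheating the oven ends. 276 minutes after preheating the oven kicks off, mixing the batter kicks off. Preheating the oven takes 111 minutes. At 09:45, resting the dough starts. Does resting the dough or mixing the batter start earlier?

resting the dough

Preheating the oven ends at 09:45 + 251 min = 13:56.
Preheating the oven starts at 13:56 − 111 min = 12:05.
Mixing the batter starts at 12:05 + 276 min = 16:41.
Resting the dough starts at 09:45 and mixing the batter starts at 16:41, so resting the dough is first.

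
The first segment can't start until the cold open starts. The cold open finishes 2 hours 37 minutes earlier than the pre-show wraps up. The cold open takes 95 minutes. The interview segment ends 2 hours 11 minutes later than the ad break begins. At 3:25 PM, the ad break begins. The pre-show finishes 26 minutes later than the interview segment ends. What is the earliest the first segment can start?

1:50 PM

The interview segment ends at 3:25 PM + 131 min = 5:36 PM.
The pre-show ends at 5:36 PM + 26 min = 6:02 PM.
The cold open ends at 6:02 PM − 157 min = 3:25 PM.
The cold open starts at 3:25 PM − 95 min = 1:50 PM.
The first segment is bounded by the cold open, so the earliest it can start is 1:50 PM.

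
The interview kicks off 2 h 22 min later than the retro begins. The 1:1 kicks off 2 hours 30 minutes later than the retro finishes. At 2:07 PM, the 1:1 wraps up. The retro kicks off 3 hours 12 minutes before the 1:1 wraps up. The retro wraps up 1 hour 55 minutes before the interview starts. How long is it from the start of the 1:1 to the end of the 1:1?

The retro starts at 2:07 PM − 192 min = 10:55 AM.
The interview starts at 10:55 AM + 142 min = 1:17 PM.
The retro ends at 1:17 PM − 115 min = 11:22 AM.
The 1:1 starts at 11:22 AM + 150 min = 1:52 PM.
From 1:52 PM to 2:07 PM is 15 minutes.

15 minutes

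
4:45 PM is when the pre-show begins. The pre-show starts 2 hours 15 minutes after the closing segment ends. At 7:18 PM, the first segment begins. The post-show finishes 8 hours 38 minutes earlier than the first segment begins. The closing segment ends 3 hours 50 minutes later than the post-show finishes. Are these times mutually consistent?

The post-show ends at 7:18 PM − 518 min = 10:40 AM.
The closing segment ends at 10:40 AM + 230 min = 2:30 PM.
The pre-show starts at 2:30 PM + 135 min = 4:45 PM.
That matches the stated 4:45 PM, so the schedule is consistent.

Yes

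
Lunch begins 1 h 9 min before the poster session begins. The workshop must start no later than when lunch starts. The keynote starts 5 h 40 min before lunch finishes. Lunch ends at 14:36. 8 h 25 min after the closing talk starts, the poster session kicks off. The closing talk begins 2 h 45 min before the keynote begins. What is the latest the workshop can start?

The keynote starts at 14:36 − 340 min = 08:56.
The closing talk starts at 08:56 − 165 min = 06:11.
The poster session starts at 06:11 + 505 min = 14:36.
Lunch starts at 14:36 − 69 min = 13:27.
The workshop is bounded by lunch, so the latest it can start is 13:27.

13:27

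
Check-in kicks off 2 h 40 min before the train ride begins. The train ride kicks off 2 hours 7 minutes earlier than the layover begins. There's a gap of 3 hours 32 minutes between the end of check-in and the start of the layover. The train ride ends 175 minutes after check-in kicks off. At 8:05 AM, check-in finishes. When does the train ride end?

The layover starts at 8:05 AM + 212 min = 11:37 AM.
The train ride starts at 11:37 AM − 127 min = 9:30 AM.
Check-in starts at 9:30 AM − 160 min = 6:50 AM.
The train ride ends at 6:50 AM + 175 min = 9:45 AM.

9:45 AM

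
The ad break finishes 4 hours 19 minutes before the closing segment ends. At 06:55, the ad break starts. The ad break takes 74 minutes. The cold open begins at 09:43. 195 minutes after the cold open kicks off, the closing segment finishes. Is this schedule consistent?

The closing segment ends at 09:43 + 195 min = 12:58.
The ad break ends at 12:58 − 259 min = 08:39.
The ad break starts at 08:39 − 74 min = 07:25.
But the ad break is also said to start at 06:55 — a 30-minute conflict.

No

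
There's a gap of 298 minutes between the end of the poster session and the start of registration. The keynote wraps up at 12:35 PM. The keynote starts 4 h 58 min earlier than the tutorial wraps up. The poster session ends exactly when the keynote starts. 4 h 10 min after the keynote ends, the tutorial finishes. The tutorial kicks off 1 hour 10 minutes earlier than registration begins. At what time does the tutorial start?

3:35 PM

The tutorial ends at 12:35 PM + 250 min = 4:45 PM.
The keynote starts at 4:45 PM − 298 min = 11:47 AM.
So the poster session ends at 11:47 AM.
Registration starts at 11:47 AM + 298 min = 4:45 PM.
The tutorial starts at 4:45 PM − 70 min = 3:35 PM.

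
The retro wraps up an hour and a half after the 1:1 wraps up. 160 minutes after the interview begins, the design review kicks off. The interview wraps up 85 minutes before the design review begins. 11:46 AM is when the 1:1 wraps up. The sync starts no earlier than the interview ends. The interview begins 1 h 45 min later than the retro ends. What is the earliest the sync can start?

4:16 PM

The retro ends at 11:46 AM + 90 min = 1:16 PM.
The interview starts at 1:16 PM + 105 min = 3:01 PM.
The design review starts at 3:01 PM + 160 min = 5:41 PM.
The interview ends at 5:41 PM − 85 min = 4:16 PM.
The sync is bounded by the interview, so the earliest it can start is 4:16 PM.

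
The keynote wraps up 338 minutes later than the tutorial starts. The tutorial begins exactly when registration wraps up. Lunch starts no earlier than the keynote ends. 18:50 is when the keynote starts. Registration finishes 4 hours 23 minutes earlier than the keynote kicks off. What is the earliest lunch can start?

Registration ends at 18:50 − 263 min = 14:27.
So the tutorial starts at 14:27.
The keynote ends at 14:27 + 338 min = 20:05.
Lunch is bounded by the keynote, so the earliest it can start is 20:05.

20:05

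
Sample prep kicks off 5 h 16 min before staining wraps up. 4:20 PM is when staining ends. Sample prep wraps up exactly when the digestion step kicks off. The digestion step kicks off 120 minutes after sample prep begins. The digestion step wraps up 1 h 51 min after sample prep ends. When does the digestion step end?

2:55 PM

Sample prep starts at 4:20 PM − 316 min = 11:04 AM.
The digestion step starts at 11:04 AM + 120 min = 1:04 PM.
So sample prep ends at 1:04 PM.
The digestion step ends at 1:04 PM + 111 min = 2:55 PM.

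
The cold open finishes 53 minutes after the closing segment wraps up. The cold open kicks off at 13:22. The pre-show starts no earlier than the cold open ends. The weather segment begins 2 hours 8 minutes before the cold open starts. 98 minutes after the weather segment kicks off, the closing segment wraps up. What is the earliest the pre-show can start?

The weather segment starts at 13:22 − 128 min = 11:14.
The closing segment ends at 11:14 + 98 min = 12:52.
The cold open ends at 12:52 + 53 min = 13:45.
The pre-show is bounded by the cold open, so the earliest it can start is 13:45.

13:45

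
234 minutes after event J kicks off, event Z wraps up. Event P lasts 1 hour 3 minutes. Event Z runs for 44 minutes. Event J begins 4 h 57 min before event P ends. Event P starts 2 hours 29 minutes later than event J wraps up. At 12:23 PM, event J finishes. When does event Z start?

Event P starts at 12:23 PM + 149 min = 2:52 PM.
Event P ends at 2:52 PM + 63 min = 3:55 PM.
Event J starts at 3:55 PM − 297 min = 10:58 AM.
Event Z ends at 10:58 AM + 234 min = 2:52 PM.
Event Z starts at 2:52 PM − 44 min = 2:08 PM.

2:08 PM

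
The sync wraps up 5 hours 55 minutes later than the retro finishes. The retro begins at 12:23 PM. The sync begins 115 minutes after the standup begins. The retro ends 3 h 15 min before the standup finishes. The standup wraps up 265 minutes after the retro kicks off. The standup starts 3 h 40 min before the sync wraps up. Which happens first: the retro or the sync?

The standup ends at 12:23 PM + 265 min = 4:48 PM.
The retro ends at 4:48 PM − 195 min = 1:33 PM.
The sync ends at 1:33 PM + 355 min = 7:28 PM.
The standup starts at 7:28 PM − 220 min = 3:48 PM.
The sync starts at 3:48 PM + 115 min = 5:43 PM.
The retro starts at 12:23 PM and the sync starts at 5:43 PM, so the retro is first.

the retro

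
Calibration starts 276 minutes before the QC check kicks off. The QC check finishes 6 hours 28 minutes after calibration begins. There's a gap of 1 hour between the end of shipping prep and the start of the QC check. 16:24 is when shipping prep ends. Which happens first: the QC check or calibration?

calibration

The QC check starts at 16:24 + 60 min = 17:24.
Calibration starts at 17:24 − 276 min = 12:48.
The QC check starts at 17:24 and calibration starts at 12:48, so calibration is first.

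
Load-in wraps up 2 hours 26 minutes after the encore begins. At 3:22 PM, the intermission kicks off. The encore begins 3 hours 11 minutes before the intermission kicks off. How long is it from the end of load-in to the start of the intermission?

45 minutes

The encore starts at 3:22 PM − 191 min = 12:11 PM.
Load-in ends at 12:11 PM + 146 min = 2:37 PM.
From 2:37 PM to 3:22 PM is 45 minutes.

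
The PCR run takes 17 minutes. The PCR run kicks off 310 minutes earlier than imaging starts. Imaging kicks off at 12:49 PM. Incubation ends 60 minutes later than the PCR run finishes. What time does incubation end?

The PCR run starts at 12:49 PM − 310 min = 7:39 AM.
The PCR run ends at 7:39 AM + 17 min = 7:56 AM.
Incubation ends at 7:56 AM + 60 min = 8:56 AM.

8:56 AM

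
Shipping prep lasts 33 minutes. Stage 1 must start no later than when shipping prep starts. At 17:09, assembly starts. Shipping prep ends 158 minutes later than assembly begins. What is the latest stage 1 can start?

Shipping prep ends at 17:09 + 158 min = 19:47.
Shipping prep starts at 19:47 − 33 min = 19:14.
Stage 1 is bounded by shipping prep, so the latest it can start is 19:14.

19:14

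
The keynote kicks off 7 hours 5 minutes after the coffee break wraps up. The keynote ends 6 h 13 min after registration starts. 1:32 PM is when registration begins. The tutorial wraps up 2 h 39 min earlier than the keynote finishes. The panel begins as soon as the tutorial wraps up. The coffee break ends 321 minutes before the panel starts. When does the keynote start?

6:50 PM

The keynote ends at 1:32 PM + 373 min = 7:45 PM.
The tutorial ends at 7:45 PM − 159 min = 5:06 PM.
So the panel starts at 5:06 PM.
The coffee break ends at 5:06 PM − 321 min = 11:45 AM.
The keynote starts at 11:45 AM + 425 min = 6:50 PM.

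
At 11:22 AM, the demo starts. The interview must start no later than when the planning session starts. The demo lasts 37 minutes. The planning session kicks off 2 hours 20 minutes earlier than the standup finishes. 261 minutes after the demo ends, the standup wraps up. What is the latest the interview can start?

The demo ends at 11:22 AM + 37 min = 11:59 AM.
The standup ends at 11:59 AM + 261 min = 4:20 PM.
The planning session starts at 4:20 PM − 140 min = 2:00 PM.
The interview is bounded by the planning session, so the latest it can start is 2:00 PM.

2:00 PM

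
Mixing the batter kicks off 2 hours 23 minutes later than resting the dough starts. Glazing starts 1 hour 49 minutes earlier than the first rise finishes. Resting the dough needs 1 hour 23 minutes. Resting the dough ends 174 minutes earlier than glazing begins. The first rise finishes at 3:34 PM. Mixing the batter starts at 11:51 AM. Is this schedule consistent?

Glazing starts at 3:34 PM − 109 min = 1:45 PM.
Resting the dough ends at 1:45 PM − 174 min = 10:51 AM.
Resting the dough starts at 10:51 AM − 83 min = 9:28 AM.
Mixing the batter starts at 9:28 AM + 143 min = 11:51 AM.
That matches the stated 11:51 AM, so the schedule is consistent.

Yes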